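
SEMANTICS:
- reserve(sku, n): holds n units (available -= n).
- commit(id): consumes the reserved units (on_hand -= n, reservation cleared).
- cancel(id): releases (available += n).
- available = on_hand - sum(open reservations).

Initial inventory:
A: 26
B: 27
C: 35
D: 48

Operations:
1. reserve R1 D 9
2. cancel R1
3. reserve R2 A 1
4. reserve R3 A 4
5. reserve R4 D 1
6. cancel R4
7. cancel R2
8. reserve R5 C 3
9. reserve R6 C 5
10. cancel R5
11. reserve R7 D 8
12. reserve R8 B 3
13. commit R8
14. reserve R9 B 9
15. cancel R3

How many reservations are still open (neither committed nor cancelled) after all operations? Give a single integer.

Answer: 3

Derivation:
Step 1: reserve R1 D 9 -> on_hand[A=26 B=27 C=35 D=48] avail[A=26 B=27 C=35 D=39] open={R1}
Step 2: cancel R1 -> on_hand[A=26 B=27 C=35 D=48] avail[A=26 B=27 C=35 D=48] open={}
Step 3: reserve R2 A 1 -> on_hand[A=26 B=27 C=35 D=48] avail[A=25 B=27 C=35 D=48] open={R2}
Step 4: reserve R3 A 4 -> on_hand[A=26 B=27 C=35 D=48] avail[A=21 B=27 C=35 D=48] open={R2,R3}
Step 5: reserve R4 D 1 -> on_hand[A=26 B=27 C=35 D=48] avail[A=21 B=27 C=35 D=47] open={R2,R3,R4}
Step 6: cancel R4 -> on_hand[A=26 B=27 C=35 D=48] avail[A=21 B=27 C=35 D=48] open={R2,R3}
Step 7: cancel R2 -> on_hand[A=26 B=27 C=35 D=48] avail[A=22 B=27 C=35 D=48] open={R3}
Step 8: reserve R5 C 3 -> on_hand[A=26 B=27 C=35 D=48] avail[A=22 B=27 C=32 D=48] open={R3,R5}
Step 9: reserve R6 C 5 -> on_hand[A=26 B=27 C=35 D=48] avail[A=22 B=27 C=27 D=48] open={R3,R5,R6}
Step 10: cancel R5 -> on_hand[A=26 B=27 C=35 D=48] avail[A=22 B=27 C=30 D=48] open={R3,R6}
Step 11: reserve R7 D 8 -> on_hand[A=26 B=27 C=35 D=48] avail[A=22 B=27 C=30 D=40] open={R3,R6,R7}
Step 12: reserve R8 B 3 -> on_hand[A=26 B=27 C=35 D=48] avail[A=22 B=24 C=30 D=40] open={R3,R6,R7,R8}
Step 13: commit R8 -> on_hand[A=26 B=24 C=35 D=48] avail[A=22 B=24 C=30 D=40] open={R3,R6,R7}
Step 14: reserve R9 B 9 -> on_hand[A=26 B=24 C=35 D=48] avail[A=22 B=15 C=30 D=40] open={R3,R6,R7,R9}
Step 15: cancel R3 -> on_hand[A=26 B=24 C=35 D=48] avail[A=26 B=15 C=30 D=40] open={R6,R7,R9}
Open reservations: ['R6', 'R7', 'R9'] -> 3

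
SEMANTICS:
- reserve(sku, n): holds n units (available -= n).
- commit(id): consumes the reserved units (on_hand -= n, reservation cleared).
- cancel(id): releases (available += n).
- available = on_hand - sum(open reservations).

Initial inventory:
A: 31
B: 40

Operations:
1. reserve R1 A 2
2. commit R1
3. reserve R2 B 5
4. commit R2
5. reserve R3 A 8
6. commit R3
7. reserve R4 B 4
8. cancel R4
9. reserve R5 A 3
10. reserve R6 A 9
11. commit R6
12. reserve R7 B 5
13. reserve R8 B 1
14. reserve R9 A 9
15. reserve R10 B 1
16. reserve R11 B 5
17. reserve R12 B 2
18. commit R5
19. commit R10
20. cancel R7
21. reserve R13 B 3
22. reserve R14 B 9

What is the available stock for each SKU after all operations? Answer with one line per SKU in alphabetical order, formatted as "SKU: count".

Answer: A: 0
B: 14

Derivation:
Step 1: reserve R1 A 2 -> on_hand[A=31 B=40] avail[A=29 B=40] open={R1}
Step 2: commit R1 -> on_hand[A=29 B=40] avail[A=29 B=40] open={}
Step 3: reserve R2 B 5 -> on_hand[A=29 B=40] avail[A=29 B=35] open={R2}
Step 4: commit R2 -> on_hand[A=29 B=35] avail[A=29 B=35] open={}
Step 5: reserve R3 A 8 -> on_hand[A=29 B=35] avail[A=21 B=35] open={R3}
Step 6: commit R3 -> on_hand[A=21 B=35] avail[A=21 B=35] open={}
Step 7: reserve R4 B 4 -> on_hand[A=21 B=35] avail[A=21 B=31] open={R4}
Step 8: cancel R4 -> on_hand[A=21 B=35] avail[A=21 B=35] open={}
Step 9: reserve R5 A 3 -> on_hand[A=21 B=35] avail[A=18 B=35] open={R5}
Step 10: reserve R6 A 9 -> on_hand[A=21 B=35] avail[A=9 B=35] open={R5,R6}
Step 11: commit R6 -> on_hand[A=12 B=35] avail[A=9 B=35] open={R5}
Step 12: reserve R7 B 5 -> on_hand[A=12 B=35] avail[A=9 B=30] open={R5,R7}
Step 13: reserve R8 B 1 -> on_hand[A=12 B=35] avail[A=9 B=29] open={R5,R7,R8}
Step 14: reserve R9 A 9 -> on_hand[A=12 B=35] avail[A=0 B=29] open={R5,R7,R8,R9}
Step 15: reserve R10 B 1 -> on_hand[A=12 B=35] avail[A=0 B=28] open={R10,R5,R7,R8,R9}
Step 16: reserve R11 B 5 -> on_hand[A=12 B=35] avail[A=0 B=23] open={R10,R11,R5,R7,R8,R9}
Step 17: reserve R12 B 2 -> on_hand[A=12 B=35] avail[A=0 B=21] open={R10,R11,R12,R5,R7,R8,R9}
Step 18: commit R5 -> on_hand[A=9 B=35] avail[A=0 B=21] open={R10,R11,R12,R7,R8,R9}
Step 19: commit R10 -> on_hand[A=9 B=34] avail[A=0 B=21] open={R11,R12,R7,R8,R9}
Step 20: cancel R7 -> on_hand[A=9 B=34] avail[A=0 B=26] open={R11,R12,R8,R9}
Step 21: reserve R13 B 3 -> on_hand[A=9 B=34] avail[A=0 B=23] open={R11,R12,R13,R8,R9}
Step 22: reserve R14 B 9 -> on_hand[A=9 B=34] avail[A=0 B=14] open={R11,R12,R13,R14,R8,R9}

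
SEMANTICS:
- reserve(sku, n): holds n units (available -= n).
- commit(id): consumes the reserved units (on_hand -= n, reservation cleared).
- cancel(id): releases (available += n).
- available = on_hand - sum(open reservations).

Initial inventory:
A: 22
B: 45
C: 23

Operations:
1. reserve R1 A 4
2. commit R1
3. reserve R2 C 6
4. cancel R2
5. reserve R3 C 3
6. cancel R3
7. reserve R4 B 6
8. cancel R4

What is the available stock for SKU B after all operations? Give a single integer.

Answer: 45

Derivation:
Step 1: reserve R1 A 4 -> on_hand[A=22 B=45 C=23] avail[A=18 B=45 C=23] open={R1}
Step 2: commit R1 -> on_hand[A=18 B=45 C=23] avail[A=18 B=45 C=23] open={}
Step 3: reserve R2 C 6 -> on_hand[A=18 B=45 C=23] avail[A=18 B=45 C=17] open={R2}
Step 4: cancel R2 -> on_hand[A=18 B=45 C=23] avail[A=18 B=45 C=23] open={}
Step 5: reserve R3 C 3 -> on_hand[A=18 B=45 C=23] avail[A=18 B=45 C=20] open={R3}
Step 6: cancel R3 -> on_hand[A=18 B=45 C=23] avail[A=18 B=45 C=23] open={}
Step 7: reserve R4 B 6 -> on_hand[A=18 B=45 C=23] avail[A=18 B=39 C=23] open={R4}
Step 8: cancel R4 -> on_hand[A=18 B=45 C=23] avail[A=18 B=45 C=23] open={}
Final available[B] = 45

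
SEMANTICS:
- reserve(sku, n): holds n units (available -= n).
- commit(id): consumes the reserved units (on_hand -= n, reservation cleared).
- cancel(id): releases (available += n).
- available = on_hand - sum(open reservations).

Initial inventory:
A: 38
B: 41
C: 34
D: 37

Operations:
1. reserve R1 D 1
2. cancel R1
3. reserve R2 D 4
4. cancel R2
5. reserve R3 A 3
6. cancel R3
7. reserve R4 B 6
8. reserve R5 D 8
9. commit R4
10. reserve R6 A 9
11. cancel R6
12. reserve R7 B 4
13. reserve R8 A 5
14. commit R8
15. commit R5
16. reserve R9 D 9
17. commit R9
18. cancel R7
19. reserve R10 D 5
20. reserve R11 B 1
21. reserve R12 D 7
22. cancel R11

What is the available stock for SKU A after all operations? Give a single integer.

Step 1: reserve R1 D 1 -> on_hand[A=38 B=41 C=34 D=37] avail[A=38 B=41 C=34 D=36] open={R1}
Step 2: cancel R1 -> on_hand[A=38 B=41 C=34 D=37] avail[A=38 B=41 C=34 D=37] open={}
Step 3: reserve R2 D 4 -> on_hand[A=38 B=41 C=34 D=37] avail[A=38 B=41 C=34 D=33] open={R2}
Step 4: cancel R2 -> on_hand[A=38 B=41 C=34 D=37] avail[A=38 B=41 C=34 D=37] open={}
Step 5: reserve R3 A 3 -> on_hand[A=38 B=41 C=34 D=37] avail[A=35 B=41 C=34 D=37] open={R3}
Step 6: cancel R3 -> on_hand[A=38 B=41 C=34 D=37] avail[A=38 B=41 C=34 D=37] open={}
Step 7: reserve R4 B 6 -> on_hand[A=38 B=41 C=34 D=37] avail[A=38 B=35 C=34 D=37] open={R4}
Step 8: reserve R5 D 8 -> on_hand[A=38 B=41 C=34 D=37] avail[A=38 B=35 C=34 D=29] open={R4,R5}
Step 9: commit R4 -> on_hand[A=38 B=35 C=34 D=37] avail[A=38 B=35 C=34 D=29] open={R5}
Step 10: reserve R6 A 9 -> on_hand[A=38 B=35 C=34 D=37] avail[A=29 B=35 C=34 D=29] open={R5,R6}
Step 11: cancel R6 -> on_hand[A=38 B=35 C=34 D=37] avail[A=38 B=35 C=34 D=29] open={R5}
Step 12: reserve R7 B 4 -> on_hand[A=38 B=35 C=34 D=37] avail[A=38 B=31 C=34 D=29] open={R5,R7}
Step 13: reserve R8 A 5 -> on_hand[A=38 B=35 C=34 D=37] avail[A=33 B=31 C=34 D=29] open={R5,R7,R8}
Step 14: commit R8 -> on_hand[A=33 B=35 C=34 D=37] avail[A=33 B=31 C=34 D=29] open={R5,R7}
Step 15: commit R5 -> on_hand[A=33 B=35 C=34 D=29] avail[A=33 B=31 C=34 D=29] open={R7}
Step 16: reserve R9 D 9 -> on_hand[A=33 B=35 C=34 D=29] avail[A=33 B=31 C=34 D=20] open={R7,R9}
Step 17: commit R9 -> on_hand[A=33 B=35 C=34 D=20] avail[A=33 B=31 C=34 D=20] open={R7}
Step 18: cancel R7 -> on_hand[A=33 B=35 C=34 D=20] avail[A=33 B=35 C=34 D=20] open={}
Step 19: reserve R10 D 5 -> on_hand[A=33 B=35 C=34 D=20] avail[A=33 B=35 C=34 D=15] open={R10}
Step 20: reserve R11 B 1 -> on_hand[A=33 B=35 C=34 D=20] avail[A=33 B=34 C=34 D=15] open={R10,R11}
Step 21: reserve R12 D 7 -> on_hand[A=33 B=35 C=34 D=20] avail[A=33 B=34 C=34 D=8] open={R10,R11,R12}
Step 22: cancel R11 -> on_hand[A=33 B=35 C=34 D=20] avail[A=33 B=35 C=34 D=8] open={R10,R12}
Final available[A] = 33

Answer: 33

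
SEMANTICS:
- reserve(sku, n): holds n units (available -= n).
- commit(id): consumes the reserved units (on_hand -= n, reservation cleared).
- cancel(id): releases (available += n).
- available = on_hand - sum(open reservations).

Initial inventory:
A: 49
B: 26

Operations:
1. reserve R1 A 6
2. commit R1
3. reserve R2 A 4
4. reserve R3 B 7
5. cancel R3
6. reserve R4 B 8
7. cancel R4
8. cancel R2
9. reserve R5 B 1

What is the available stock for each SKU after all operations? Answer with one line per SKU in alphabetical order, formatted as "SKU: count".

Step 1: reserve R1 A 6 -> on_hand[A=49 B=26] avail[A=43 B=26] open={R1}
Step 2: commit R1 -> on_hand[A=43 B=26] avail[A=43 B=26] open={}
Step 3: reserve R2 A 4 -> on_hand[A=43 B=26] avail[A=39 B=26] open={R2}
Step 4: reserve R3 B 7 -> on_hand[A=43 B=26] avail[A=39 B=19] open={R2,R3}
Step 5: cancel R3 -> on_hand[A=43 B=26] avail[A=39 B=26] open={R2}
Step 6: reserve R4 B 8 -> on_hand[A=43 B=26] avail[A=39 B=18] open={R2,R4}
Step 7: cancel R4 -> on_hand[A=43 B=26] avail[A=39 B=26] open={R2}
Step 8: cancel R2 -> on_hand[A=43 B=26] avail[A=43 B=26] open={}
Step 9: reserve R5 B 1 -> on_hand[A=43 B=26] avail[A=43 B=25] open={R5}

Answer: A: 43
B: 25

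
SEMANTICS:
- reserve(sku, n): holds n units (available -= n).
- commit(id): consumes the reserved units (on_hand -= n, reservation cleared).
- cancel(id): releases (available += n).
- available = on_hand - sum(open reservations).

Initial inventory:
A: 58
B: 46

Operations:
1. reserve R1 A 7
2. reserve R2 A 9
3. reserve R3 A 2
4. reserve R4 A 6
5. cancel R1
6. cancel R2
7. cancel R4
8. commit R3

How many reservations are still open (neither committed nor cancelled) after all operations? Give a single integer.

Answer: 0

Derivation:
Step 1: reserve R1 A 7 -> on_hand[A=58 B=46] avail[A=51 B=46] open={R1}
Step 2: reserve R2 A 9 -> on_hand[A=58 B=46] avail[A=42 B=46] open={R1,R2}
Step 3: reserve R3 A 2 -> on_hand[A=58 B=46] avail[A=40 B=46] open={R1,R2,R3}
Step 4: reserve R4 A 6 -> on_hand[A=58 B=46] avail[A=34 B=46] open={R1,R2,R3,R4}
Step 5: cancel R1 -> on_hand[A=58 B=46] avail[A=41 B=46] open={R2,R3,R4}
Step 6: cancel R2 -> on_hand[A=58 B=46] avail[A=50 B=46] open={R3,R4}
Step 7: cancel R4 -> on_hand[A=58 B=46] avail[A=56 B=46] open={R3}
Step 8: commit R3 -> on_hand[A=56 B=46] avail[A=56 B=46] open={}
Open reservations: [] -> 0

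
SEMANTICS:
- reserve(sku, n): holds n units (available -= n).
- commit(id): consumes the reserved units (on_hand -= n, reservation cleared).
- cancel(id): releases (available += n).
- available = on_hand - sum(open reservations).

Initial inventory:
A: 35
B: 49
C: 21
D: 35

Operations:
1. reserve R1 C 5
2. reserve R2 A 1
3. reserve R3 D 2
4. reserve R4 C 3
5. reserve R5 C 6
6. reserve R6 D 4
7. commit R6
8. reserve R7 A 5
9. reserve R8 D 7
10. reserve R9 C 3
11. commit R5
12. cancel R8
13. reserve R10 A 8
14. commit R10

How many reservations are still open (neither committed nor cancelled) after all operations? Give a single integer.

Step 1: reserve R1 C 5 -> on_hand[A=35 B=49 C=21 D=35] avail[A=35 B=49 C=16 D=35] open={R1}
Step 2: reserve R2 A 1 -> on_hand[A=35 B=49 C=21 D=35] avail[A=34 B=49 C=16 D=35] open={R1,R2}
Step 3: reserve R3 D 2 -> on_hand[A=35 B=49 C=21 D=35] avail[A=34 B=49 C=16 D=33] open={R1,R2,R3}
Step 4: reserve R4 C 3 -> on_hand[A=35 B=49 C=21 D=35] avail[A=34 B=49 C=13 D=33] open={R1,R2,R3,R4}
Step 5: reserve R5 C 6 -> on_hand[A=35 B=49 C=21 D=35] avail[A=34 B=49 C=7 D=33] open={R1,R2,R3,R4,R5}
Step 6: reserve R6 D 4 -> on_hand[A=35 B=49 C=21 D=35] avail[A=34 B=49 C=7 D=29] open={R1,R2,R3,R4,R5,R6}
Step 7: commit R6 -> on_hand[A=35 B=49 C=21 D=31] avail[A=34 B=49 C=7 D=29] open={R1,R2,R3,R4,R5}
Step 8: reserve R7 A 5 -> on_hand[A=35 B=49 C=21 D=31] avail[A=29 B=49 C=7 D=29] open={R1,R2,R3,R4,R5,R7}
Step 9: reserve R8 D 7 -> on_hand[A=35 B=49 C=21 D=31] avail[A=29 B=49 C=7 D=22] open={R1,R2,R3,R4,R5,R7,R8}
Step 10: reserve R9 C 3 -> on_hand[A=35 B=49 C=21 D=31] avail[A=29 B=49 C=4 D=22] open={R1,R2,R3,R4,R5,R7,R8,R9}
Step 11: commit R5 -> on_hand[A=35 B=49 C=15 D=31] avail[A=29 B=49 C=4 D=22] open={R1,R2,R3,R4,R7,R8,R9}
Step 12: cancel R8 -> on_hand[A=35 B=49 C=15 D=31] avail[A=29 B=49 C=4 D=29] open={R1,R2,R3,R4,R7,R9}
Step 13: reserve R10 A 8 -> on_hand[A=35 B=49 C=15 D=31] avail[A=21 B=49 C=4 D=29] open={R1,R10,R2,R3,R4,R7,R9}
Step 14: commit R10 -> on_hand[A=27 B=49 C=15 D=31] avail[A=21 B=49 C=4 D=29] open={R1,R2,R3,R4,R7,R9}
Open reservations: ['R1', 'R2', 'R3', 'R4', 'R7', 'R9'] -> 6

Answer: 6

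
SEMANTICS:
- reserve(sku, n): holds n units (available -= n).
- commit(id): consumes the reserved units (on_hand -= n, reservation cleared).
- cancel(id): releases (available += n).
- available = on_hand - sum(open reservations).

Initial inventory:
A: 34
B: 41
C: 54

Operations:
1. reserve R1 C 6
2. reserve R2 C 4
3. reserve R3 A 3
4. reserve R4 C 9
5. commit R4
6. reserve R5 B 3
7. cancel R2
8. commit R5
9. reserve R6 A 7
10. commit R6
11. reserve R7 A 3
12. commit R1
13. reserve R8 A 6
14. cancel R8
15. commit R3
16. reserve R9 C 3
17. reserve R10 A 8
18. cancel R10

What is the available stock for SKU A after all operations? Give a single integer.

Answer: 21

Derivation:
Step 1: reserve R1 C 6 -> on_hand[A=34 B=41 C=54] avail[A=34 B=41 C=48] open={R1}
Step 2: reserve R2 C 4 -> on_hand[A=34 B=41 C=54] avail[A=34 B=41 C=44] open={R1,R2}
Step 3: reserve R3 A 3 -> on_hand[A=34 B=41 C=54] avail[A=31 B=41 C=44] open={R1,R2,R3}
Step 4: reserve R4 C 9 -> on_hand[A=34 B=41 C=54] avail[A=31 B=41 C=35] open={R1,R2,R3,R4}
Step 5: commit R4 -> on_hand[A=34 B=41 C=45] avail[A=31 B=41 C=35] open={R1,R2,R3}
Step 6: reserve R5 B 3 -> on_hand[A=34 B=41 C=45] avail[A=31 B=38 C=35] open={R1,R2,R3,R5}
Step 7: cancel R2 -> on_hand[A=34 B=41 C=45] avail[A=31 B=38 C=39] open={R1,R3,R5}
Step 8: commit R5 -> on_hand[A=34 B=38 C=45] avail[A=31 B=38 C=39] open={R1,R3}
Step 9: reserve R6 A 7 -> on_hand[A=34 B=38 C=45] avail[A=24 B=38 C=39] open={R1,R3,R6}
Step 10: commit R6 -> on_hand[A=27 B=38 C=45] avail[A=24 B=38 C=39] open={R1,R3}
Step 11: reserve R7 A 3 -> on_hand[A=27 B=38 C=45] avail[A=21 B=38 C=39] open={R1,R3,R7}
Step 12: commit R1 -> on_hand[A=27 B=38 C=39] avail[A=21 B=38 C=39] open={R3,R7}
Step 13: reserve R8 A 6 -> on_hand[A=27 B=38 C=39] avail[A=15 B=38 C=39] open={R3,R7,R8}
Step 14: cancel R8 -> on_hand[A=27 B=38 C=39] avail[A=21 B=38 C=39] open={R3,R7}
Step 15: commit R3 -> on_hand[A=24 B=38 C=39] avail[A=21 B=38 C=39] open={R7}
Step 16: reserve R9 C 3 -> on_hand[A=24 B=38 C=39] avail[A=21 B=38 C=36] open={R7,R9}
Step 17: reserve R10 A 8 -> on_hand[A=24 B=38 C=39] avail[A=13 B=38 C=36] open={R10,R7,R9}
Step 18: cancel R10 -> on_hand[A=24 B=38 C=39] avail[A=21 B=38 C=36] open={R7,R9}
Final available[A] = 21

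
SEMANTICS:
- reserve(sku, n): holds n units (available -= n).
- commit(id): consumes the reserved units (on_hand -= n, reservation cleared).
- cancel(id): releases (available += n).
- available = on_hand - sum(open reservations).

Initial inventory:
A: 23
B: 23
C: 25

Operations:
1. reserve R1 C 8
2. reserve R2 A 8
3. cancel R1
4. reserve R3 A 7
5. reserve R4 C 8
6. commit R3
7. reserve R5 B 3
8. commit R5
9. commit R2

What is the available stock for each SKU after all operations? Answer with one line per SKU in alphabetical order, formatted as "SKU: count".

Step 1: reserve R1 C 8 -> on_hand[A=23 B=23 C=25] avail[A=23 B=23 C=17] open={R1}
Step 2: reserve R2 A 8 -> on_hand[A=23 B=23 C=25] avail[A=15 B=23 C=17] open={R1,R2}
Step 3: cancel R1 -> on_hand[A=23 B=23 C=25] avail[A=15 B=23 C=25] open={R2}
Step 4: reserve R3 A 7 -> on_hand[A=23 B=23 C=25] avail[A=8 B=23 C=25] open={R2,R3}
Step 5: reserve R4 C 8 -> on_hand[A=23 B=23 C=25] avail[A=8 B=23 C=17] open={R2,R3,R4}
Step 6: commit R3 -> on_hand[A=16 B=23 C=25] avail[A=8 B=23 C=17] open={R2,R4}
Step 7: reserve R5 B 3 -> on_hand[A=16 B=23 C=25] avail[A=8 B=20 C=17] open={R2,R4,R5}
Step 8: commit R5 -> on_hand[A=16 B=20 C=25] avail[A=8 B=20 C=17] open={R2,R4}
Step 9: commit R2 -> on_hand[A=8 B=20 C=25] avail[A=8 B=20 C=17] open={R4}

Answer: A: 8
B: 20
C: 17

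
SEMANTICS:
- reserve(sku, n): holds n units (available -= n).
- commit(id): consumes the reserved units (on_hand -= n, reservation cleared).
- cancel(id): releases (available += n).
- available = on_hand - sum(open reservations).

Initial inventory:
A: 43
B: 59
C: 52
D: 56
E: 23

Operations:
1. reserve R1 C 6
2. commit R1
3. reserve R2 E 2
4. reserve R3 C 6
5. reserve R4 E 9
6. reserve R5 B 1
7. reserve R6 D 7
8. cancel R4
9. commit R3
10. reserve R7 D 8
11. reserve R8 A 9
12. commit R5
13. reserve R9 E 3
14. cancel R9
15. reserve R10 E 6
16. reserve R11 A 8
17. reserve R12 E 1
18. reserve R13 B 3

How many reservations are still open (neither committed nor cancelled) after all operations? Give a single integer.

Step 1: reserve R1 C 6 -> on_hand[A=43 B=59 C=52 D=56 E=23] avail[A=43 B=59 C=46 D=56 E=23] open={R1}
Step 2: commit R1 -> on_hand[A=43 B=59 C=46 D=56 E=23] avail[A=43 B=59 C=46 D=56 E=23] open={}
Step 3: reserve R2 E 2 -> on_hand[A=43 B=59 C=46 D=56 E=23] avail[A=43 B=59 C=46 D=56 E=21] open={R2}
Step 4: reserve R3 C 6 -> on_hand[A=43 B=59 C=46 D=56 E=23] avail[A=43 B=59 C=40 D=56 E=21] open={R2,R3}
Step 5: reserve R4 E 9 -> on_hand[A=43 B=59 C=46 D=56 E=23] avail[A=43 B=59 C=40 D=56 E=12] open={R2,R3,R4}
Step 6: reserve R5 B 1 -> on_hand[A=43 B=59 C=46 D=56 E=23] avail[A=43 B=58 C=40 D=56 E=12] open={R2,R3,R4,R5}
Step 7: reserve R6 D 7 -> on_hand[A=43 B=59 C=46 D=56 E=23] avail[A=43 B=58 C=40 D=49 E=12] open={R2,R3,R4,R5,R6}
Step 8: cancel R4 -> on_hand[A=43 B=59 C=46 D=56 E=23] avail[A=43 B=58 C=40 D=49 E=21] open={R2,R3,R5,R6}
Step 9: commit R3 -> on_hand[A=43 B=59 C=40 D=56 E=23] avail[A=43 B=58 C=40 D=49 E=21] open={R2,R5,R6}
Step 10: reserve R7 D 8 -> on_hand[A=43 B=59 C=40 D=56 E=23] avail[A=43 B=58 C=40 D=41 E=21] open={R2,R5,R6,R7}
Step 11: reserve R8 A 9 -> on_hand[A=43 B=59 C=40 D=56 E=23] avail[A=34 B=58 C=40 D=41 E=21] open={R2,R5,R6,R7,R8}
Step 12: commit R5 -> on_hand[A=43 B=58 C=40 D=56 E=23] avail[A=34 B=58 C=40 D=41 E=21] open={R2,R6,R7,R8}
Step 13: reserve R9 E 3 -> on_hand[A=43 B=58 C=40 D=56 E=23] avail[A=34 B=58 C=40 D=41 E=18] open={R2,R6,R7,R8,R9}
Step 14: cancel R9 -> on_hand[A=43 B=58 C=40 D=56 E=23] avail[A=34 B=58 C=40 D=41 E=21] open={R2,R6,R7,R8}
Step 15: reserve R10 E 6 -> on_hand[A=43 B=58 C=40 D=56 E=23] avail[A=34 B=58 C=40 D=41 E=15] open={R10,R2,R6,R7,R8}
Step 16: reserve R11 A 8 -> on_hand[A=43 B=58 C=40 D=56 E=23] avail[A=26 B=58 C=40 D=41 E=15] open={R10,R11,R2,R6,R7,R8}
Step 17: reserve R12 E 1 -> on_hand[A=43 B=58 C=40 D=56 E=23] avail[A=26 B=58 C=40 D=41 E=14] open={R10,R11,R12,R2,R6,R7,R8}
Step 18: reserve R13 B 3 -> on_hand[A=43 B=58 C=40 D=56 E=23] avail[A=26 B=55 C=40 D=41 E=14] open={R10,R11,R12,R13,R2,R6,R7,R8}
Open reservations: ['R10', 'R11', 'R12', 'R13', 'R2', 'R6', 'R7', 'R8'] -> 8

Answer: 8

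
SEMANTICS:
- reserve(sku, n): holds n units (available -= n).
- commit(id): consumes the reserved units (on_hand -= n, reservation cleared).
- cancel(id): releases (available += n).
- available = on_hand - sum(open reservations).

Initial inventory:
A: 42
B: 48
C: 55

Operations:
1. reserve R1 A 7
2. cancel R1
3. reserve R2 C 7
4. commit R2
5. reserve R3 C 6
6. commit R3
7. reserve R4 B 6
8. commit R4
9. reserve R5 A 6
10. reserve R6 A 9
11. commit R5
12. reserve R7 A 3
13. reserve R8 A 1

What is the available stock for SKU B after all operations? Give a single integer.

Answer: 42

Derivation:
Step 1: reserve R1 A 7 -> on_hand[A=42 B=48 C=55] avail[A=35 B=48 C=55] open={R1}
Step 2: cancel R1 -> on_hand[A=42 B=48 C=55] avail[A=42 B=48 C=55] open={}
Step 3: reserve R2 C 7 -> on_hand[A=42 B=48 C=55] avail[A=42 B=48 C=48] open={R2}
Step 4: commit R2 -> on_hand[A=42 B=48 C=48] avail[A=42 B=48 C=48] open={}
Step 5: reserve R3 C 6 -> on_hand[A=42 B=48 C=48] avail[A=42 B=48 C=42] open={R3}
Step 6: commit R3 -> on_hand[A=42 B=48 C=42] avail[A=42 B=48 C=42] open={}
Step 7: reserve R4 B 6 -> on_hand[A=42 B=48 C=42] avail[A=42 B=42 C=42] open={R4}
Step 8: commit R4 -> on_hand[A=42 B=42 C=42] avail[A=42 B=42 C=42] open={}
Step 9: reserve R5 A 6 -> on_hand[A=42 B=42 C=42] avail[A=36 B=42 C=42] open={R5}
Step 10: reserve R6 A 9 -> on_hand[A=42 B=42 C=42] avail[A=27 B=42 C=42] open={R5,R6}
Step 11: commit R5 -> on_hand[A=36 B=42 C=42] avail[A=27 B=42 C=42] open={R6}
Step 12: reserve R7 A 3 -> on_hand[A=36 B=42 C=42] avail[A=24 B=42 C=42] open={R6,R7}
Step 13: reserve R8 A 1 -> on_hand[A=36 B=42 C=42] avail[A=23 B=42 C=42] open={R6,R7,R8}
Final available[B] = 42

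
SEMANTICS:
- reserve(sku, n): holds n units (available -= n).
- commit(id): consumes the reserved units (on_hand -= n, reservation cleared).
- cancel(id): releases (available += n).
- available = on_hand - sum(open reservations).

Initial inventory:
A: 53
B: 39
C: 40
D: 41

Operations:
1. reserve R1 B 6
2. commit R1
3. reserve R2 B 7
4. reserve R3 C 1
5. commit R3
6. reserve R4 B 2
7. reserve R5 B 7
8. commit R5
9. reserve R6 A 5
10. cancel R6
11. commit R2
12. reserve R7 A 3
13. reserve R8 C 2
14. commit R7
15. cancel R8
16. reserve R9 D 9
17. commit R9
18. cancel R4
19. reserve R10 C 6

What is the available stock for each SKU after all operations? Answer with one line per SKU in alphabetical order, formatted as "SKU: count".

Step 1: reserve R1 B 6 -> on_hand[A=53 B=39 C=40 D=41] avail[A=53 B=33 C=40 D=41] open={R1}
Step 2: commit R1 -> on_hand[A=53 B=33 C=40 D=41] avail[A=53 B=33 C=40 D=41] open={}
Step 3: reserve R2 B 7 -> on_hand[A=53 B=33 C=40 D=41] avail[A=53 B=26 C=40 D=41] open={R2}
Step 4: reserve R3 C 1 -> on_hand[A=53 B=33 C=40 D=41] avail[A=53 B=26 C=39 D=41] open={R2,R3}
Step 5: commit R3 -> on_hand[A=53 B=33 C=39 D=41] avail[A=53 B=26 C=39 D=41] open={R2}
Step 6: reserve R4 B 2 -> on_hand[A=53 B=33 C=39 D=41] avail[A=53 B=24 C=39 D=41] open={R2,R4}
Step 7: reserve R5 B 7 -> on_hand[A=53 B=33 C=39 D=41] avail[A=53 B=17 C=39 D=41] open={R2,R4,R5}
Step 8: commit R5 -> on_hand[A=53 B=26 C=39 D=41] avail[A=53 B=17 C=39 D=41] open={R2,R4}
Step 9: reserve R6 A 5 -> on_hand[A=53 B=26 C=39 D=41] avail[A=48 B=17 C=39 D=41] open={R2,R4,R6}
Step 10: cancel R6 -> on_hand[A=53 B=26 C=39 D=41] avail[A=53 B=17 C=39 D=41] open={R2,R4}
Step 11: commit R2 -> on_hand[A=53 B=19 C=39 D=41] avail[A=53 B=17 C=39 D=41] open={R4}
Step 12: reserve R7 A 3 -> on_hand[A=53 B=19 C=39 D=41] avail[A=50 B=17 C=39 D=41] open={R4,R7}
Step 13: reserve R8 C 2 -> on_hand[A=53 B=19 C=39 D=41] avail[A=50 B=17 C=37 D=41] open={R4,R7,R8}
Step 14: commit R7 -> on_hand[A=50 B=19 C=39 D=41] avail[A=50 B=17 C=37 D=41] open={R4,R8}
Step 15: cancel R8 -> on_hand[A=50 B=19 C=39 D=41] avail[A=50 B=17 C=39 D=41] open={R4}
Step 16: reserve R9 D 9 -> on_hand[A=50 B=19 C=39 D=41] avail[A=50 B=17 C=39 D=32] open={R4,R9}
Step 17: commit R9 -> on_hand[A=50 B=19 C=39 D=32] avail[A=50 B=17 C=39 D=32] open={R4}
Step 18: cancel R4 -> on_hand[A=50 B=19 C=39 D=32] avail[A=50 B=19 C=39 D=32] open={}
Step 19: reserve R10 C 6 -> on_hand[A=50 B=19 C=39 D=32] avail[A=50 B=19 C=33 D=32] open={R10}

Answer: A: 50
B: 19
C: 33
D: 32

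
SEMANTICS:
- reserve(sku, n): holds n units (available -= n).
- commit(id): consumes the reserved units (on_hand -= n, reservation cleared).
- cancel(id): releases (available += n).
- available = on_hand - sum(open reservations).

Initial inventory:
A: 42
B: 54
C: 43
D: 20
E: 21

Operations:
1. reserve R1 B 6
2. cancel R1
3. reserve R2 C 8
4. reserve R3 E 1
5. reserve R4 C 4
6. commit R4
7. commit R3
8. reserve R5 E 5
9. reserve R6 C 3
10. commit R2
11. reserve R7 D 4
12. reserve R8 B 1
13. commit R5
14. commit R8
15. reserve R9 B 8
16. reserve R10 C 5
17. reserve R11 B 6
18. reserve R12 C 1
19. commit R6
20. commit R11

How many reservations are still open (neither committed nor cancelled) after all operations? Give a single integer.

Answer: 4

Derivation:
Step 1: reserve R1 B 6 -> on_hand[A=42 B=54 C=43 D=20 E=21] avail[A=42 B=48 C=43 D=20 E=21] open={R1}
Step 2: cancel R1 -> on_hand[A=42 B=54 C=43 D=20 E=21] avail[A=42 B=54 C=43 D=20 E=21] open={}
Step 3: reserve R2 C 8 -> on_hand[A=42 B=54 C=43 D=20 E=21] avail[A=42 B=54 C=35 D=20 E=21] open={R2}
Step 4: reserve R3 E 1 -> on_hand[A=42 B=54 C=43 D=20 E=21] avail[A=42 B=54 C=35 D=20 E=20] open={R2,R3}
Step 5: reserve R4 C 4 -> on_hand[A=42 B=54 C=43 D=20 E=21] avail[A=42 B=54 C=31 D=20 E=20] open={R2,R3,R4}
Step 6: commit R4 -> on_hand[A=42 B=54 C=39 D=20 E=21] avail[A=42 B=54 C=31 D=20 E=20] open={R2,R3}
Step 7: commit R3 -> on_hand[A=42 B=54 C=39 D=20 E=20] avail[A=42 B=54 C=31 D=20 E=20] open={R2}
Step 8: reserve R5 E 5 -> on_hand[A=42 B=54 C=39 D=20 E=20] avail[A=42 B=54 C=31 D=20 E=15] open={R2,R5}
Step 9: reserve R6 C 3 -> on_hand[A=42 B=54 C=39 D=20 E=20] avail[A=42 B=54 C=28 D=20 E=15] open={R2,R5,R6}
Step 10: commit R2 -> on_hand[A=42 B=54 C=31 D=20 E=20] avail[A=42 B=54 C=28 D=20 E=15] open={R5,R6}
Step 11: reserve R7 D 4 -> on_hand[A=42 B=54 C=31 D=20 E=20] avail[A=42 B=54 C=28 D=16 E=15] open={R5,R6,R7}
Step 12: reserve R8 B 1 -> on_hand[A=42 B=54 C=31 D=20 E=20] avail[A=42 B=53 C=28 D=16 E=15] open={R5,R6,R7,R8}
Step 13: commit R5 -> on_hand[A=42 B=54 C=31 D=20 E=15] avail[A=42 B=53 C=28 D=16 E=15] open={R6,R7,R8}
Step 14: commit R8 -> on_hand[A=42 B=53 C=31 D=20 E=15] avail[A=42 B=53 C=28 D=16 E=15] open={R6,R7}
Step 15: reserve R9 B 8 -> on_hand[A=42 B=53 C=31 D=20 E=15] avail[A=42 B=45 C=28 D=16 E=15] open={R6,R7,R9}
Step 16: reserve R10 C 5 -> on_hand[A=42 B=53 C=31 D=20 E=15] avail[A=42 B=45 C=23 D=16 E=15] open={R10,R6,R7,R9}
Step 17: reserve R11 B 6 -> on_hand[A=42 B=53 C=31 D=20 E=15] avail[A=42 B=39 C=23 D=16 E=15] open={R10,R11,R6,R7,R9}
Step 18: reserve R12 C 1 -> on_hand[A=42 B=53 C=31 D=20 E=15] avail[A=42 B=39 C=22 D=16 E=15] open={R10,R11,R12,R6,R7,R9}
Step 19: commit R6 -> on_hand[A=42 B=53 C=28 D=20 E=15] avail[A=42 B=39 C=22 D=16 E=15] open={R10,R11,R12,R7,R9}
Step 20: commit R11 -> on_hand[A=42 B=47 C=28 D=20 E=15] avail[A=42 B=39 C=22 D=16 E=15] open={R10,R12,R7,R9}
Open reservations: ['R10', 'R12', 'R7', 'R9'] -> 4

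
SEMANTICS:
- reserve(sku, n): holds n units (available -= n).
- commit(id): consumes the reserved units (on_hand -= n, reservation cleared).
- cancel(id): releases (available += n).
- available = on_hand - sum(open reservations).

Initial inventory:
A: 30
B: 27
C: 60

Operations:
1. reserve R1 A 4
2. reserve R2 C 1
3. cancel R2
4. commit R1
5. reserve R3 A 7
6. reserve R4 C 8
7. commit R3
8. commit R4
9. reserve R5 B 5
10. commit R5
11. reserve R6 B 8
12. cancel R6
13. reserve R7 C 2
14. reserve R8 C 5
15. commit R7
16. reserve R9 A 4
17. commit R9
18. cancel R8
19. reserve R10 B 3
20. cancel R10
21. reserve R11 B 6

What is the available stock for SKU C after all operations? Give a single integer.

Answer: 50

Derivation:
Step 1: reserve R1 A 4 -> on_hand[A=30 B=27 C=60] avail[A=26 B=27 C=60] open={R1}
Step 2: reserve R2 C 1 -> on_hand[A=30 B=27 C=60] avail[A=26 B=27 C=59] open={R1,R2}
Step 3: cancel R2 -> on_hand[A=30 B=27 C=60] avail[A=26 B=27 C=60] open={R1}
Step 4: commit R1 -> on_hand[A=26 B=27 C=60] avail[A=26 B=27 C=60] open={}
Step 5: reserve R3 A 7 -> on_hand[A=26 B=27 C=60] avail[A=19 B=27 C=60] open={R3}
Step 6: reserve R4 C 8 -> on_hand[A=26 B=27 C=60] avail[A=19 B=27 C=52] open={R3,R4}
Step 7: commit R3 -> on_hand[A=19 B=27 C=60] avail[A=19 B=27 C=52] open={R4}
Step 8: commit R4 -> on_hand[A=19 B=27 C=52] avail[A=19 B=27 C=52] open={}
Step 9: reserve R5 B 5 -> on_hand[A=19 B=27 C=52] avail[A=19 B=22 C=52] open={R5}
Step 10: commit R5 -> on_hand[A=19 B=22 C=52] avail[A=19 B=22 C=52] open={}
Step 11: reserve R6 B 8 -> on_hand[A=19 B=22 C=52] avail[A=19 B=14 C=52] open={R6}
Step 12: cancel R6 -> on_hand[A=19 B=22 C=52] avail[A=19 B=22 C=52] open={}
Step 13: reserve R7 C 2 -> on_hand[A=19 B=22 C=52] avail[A=19 B=22 C=50] open={R7}
Step 14: reserve R8 C 5 -> on_hand[A=19 B=22 C=52] avail[A=19 B=22 C=45] open={R7,R8}
Step 15: commit R7 -> on_hand[A=19 B=22 C=50] avail[A=19 B=22 C=45] open={R8}
Step 16: reserve R9 A 4 -> on_hand[A=19 B=22 C=50] avail[A=15 B=22 C=45] open={R8,R9}
Step 17: commit R9 -> on_hand[A=15 B=22 C=50] avail[A=15 B=22 C=45] open={R8}
Step 18: cancel R8 -> on_hand[A=15 B=22 C=50] avail[A=15 B=22 C=50] open={}
Step 19: reserve R10 B 3 -> on_hand[A=15 B=22 C=50] avail[A=15 B=19 C=50] open={R10}
Step 20: cancel R10 -> on_hand[A=15 B=22 C=50] avail[A=15 B=22 C=50] open={}
Step 21: reserve R11 B 6 -> on_hand[A=15 B=22 C=50] avail[A=15 B=16 C=50] open={R11}
Final available[C] = 50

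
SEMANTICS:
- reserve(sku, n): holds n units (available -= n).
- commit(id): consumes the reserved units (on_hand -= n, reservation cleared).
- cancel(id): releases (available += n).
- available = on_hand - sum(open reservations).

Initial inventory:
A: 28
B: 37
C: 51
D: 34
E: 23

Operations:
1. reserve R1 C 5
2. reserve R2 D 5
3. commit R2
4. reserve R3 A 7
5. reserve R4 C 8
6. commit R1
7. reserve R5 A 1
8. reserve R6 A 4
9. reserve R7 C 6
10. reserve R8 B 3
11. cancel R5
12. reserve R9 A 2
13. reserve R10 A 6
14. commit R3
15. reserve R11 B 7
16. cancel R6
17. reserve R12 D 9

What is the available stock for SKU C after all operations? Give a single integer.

Answer: 32

Derivation:
Step 1: reserve R1 C 5 -> on_hand[A=28 B=37 C=51 D=34 E=23] avail[A=28 B=37 C=46 D=34 E=23] open={R1}
Step 2: reserve R2 D 5 -> on_hand[A=28 B=37 C=51 D=34 E=23] avail[A=28 B=37 C=46 D=29 E=23] open={R1,R2}
Step 3: commit R2 -> on_hand[A=28 B=37 C=51 D=29 E=23] avail[A=28 B=37 C=46 D=29 E=23] open={R1}
Step 4: reserve R3 A 7 -> on_hand[A=28 B=37 C=51 D=29 E=23] avail[A=21 B=37 C=46 D=29 E=23] open={R1,R3}
Step 5: reserve R4 C 8 -> on_hand[A=28 B=37 C=51 D=29 E=23] avail[A=21 B=37 C=38 D=29 E=23] open={R1,R3,R4}
Step 6: commit R1 -> on_hand[A=28 B=37 C=46 D=29 E=23] avail[A=21 B=37 C=38 D=29 E=23] open={R3,R4}
Step 7: reserve R5 A 1 -> on_hand[A=28 B=37 C=46 D=29 E=23] avail[A=20 B=37 C=38 D=29 E=23] open={R3,R4,R5}
Step 8: reserve R6 A 4 -> on_hand[A=28 B=37 C=46 D=29 E=23] avail[A=16 B=37 C=38 D=29 E=23] open={R3,R4,R5,R6}
Step 9: reserve R7 C 6 -> on_hand[A=28 B=37 C=46 D=29 E=23] avail[A=16 B=37 C=32 D=29 E=23] open={R3,R4,R5,R6,R7}
Step 10: reserve R8 B 3 -> on_hand[A=28 B=37 C=46 D=29 E=23] avail[A=16 B=34 C=32 D=29 E=23] open={R3,R4,R5,R6,R7,R8}
Step 11: cancel R5 -> on_hand[A=28 B=37 C=46 D=29 E=23] avail[A=17 B=34 C=32 D=29 E=23] open={R3,R4,R6,R7,R8}
Step 12: reserve R9 A 2 -> on_hand[A=28 B=37 C=46 D=29 E=23] avail[A=15 B=34 C=32 D=29 E=23] open={R3,R4,R6,R7,R8,R9}
Step 13: reserve R10 A 6 -> on_hand[A=28 B=37 C=46 D=29 E=23] avail[A=9 B=34 C=32 D=29 E=23] open={R10,R3,R4,R6,R7,R8,R9}
Step 14: commit R3 -> on_hand[A=21 B=37 C=46 D=29 E=23] avail[A=9 B=34 C=32 D=29 E=23] open={R10,R4,R6,R7,R8,R9}
Step 15: reserve R11 B 7 -> on_hand[A=21 B=37 C=46 D=29 E=23] avail[A=9 B=27 C=32 D=29 E=23] open={R10,R11,R4,R6,R7,R8,R9}
Step 16: cancel R6 -> on_hand[A=21 B=37 C=46 D=29 E=23] avail[A=13 B=27 C=32 D=29 E=23] open={R10,R11,R4,R7,R8,R9}
Step 17: reserve R12 D 9 -> on_hand[A=21 B=37 C=46 D=29 E=23] avail[A=13 B=27 C=32 D=20 E=23] open={R10,R11,R12,R4,R7,R8,R9}
Final available[C] = 32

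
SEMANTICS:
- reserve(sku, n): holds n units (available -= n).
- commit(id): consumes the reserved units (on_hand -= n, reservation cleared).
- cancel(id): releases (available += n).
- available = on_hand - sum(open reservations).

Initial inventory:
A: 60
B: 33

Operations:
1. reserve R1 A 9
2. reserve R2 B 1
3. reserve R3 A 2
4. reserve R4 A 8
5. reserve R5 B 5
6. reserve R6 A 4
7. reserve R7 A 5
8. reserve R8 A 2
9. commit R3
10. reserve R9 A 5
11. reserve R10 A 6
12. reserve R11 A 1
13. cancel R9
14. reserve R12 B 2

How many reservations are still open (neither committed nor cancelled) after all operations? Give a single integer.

Answer: 10

Derivation:
Step 1: reserve R1 A 9 -> on_hand[A=60 B=33] avail[A=51 B=33] open={R1}
Step 2: reserve R2 B 1 -> on_hand[A=60 B=33] avail[A=51 B=32] open={R1,R2}
Step 3: reserve R3 A 2 -> on_hand[A=60 B=33] avail[A=49 B=32] open={R1,R2,R3}
Step 4: reserve R4 A 8 -> on_hand[A=60 B=33] avail[A=41 B=32] open={R1,R2,R3,R4}
Step 5: reserve R5 B 5 -> on_hand[A=60 B=33] avail[A=41 B=27] open={R1,R2,R3,R4,R5}
Step 6: reserve R6 A 4 -> on_hand[A=60 B=33] avail[A=37 B=27] open={R1,R2,R3,R4,R5,R6}
Step 7: reserve R7 A 5 -> on_hand[A=60 B=33] avail[A=32 B=27] open={R1,R2,R3,R4,R5,R6,R7}
Step 8: reserve R8 A 2 -> on_hand[A=60 B=33] avail[A=30 B=27] open={R1,R2,R3,R4,R5,R6,R7,R8}
Step 9: commit R3 -> on_hand[A=58 B=33] avail[A=30 B=27] open={R1,R2,R4,R5,R6,R7,R8}
Step 10: reserve R9 A 5 -> on_hand[A=58 B=33] avail[A=25 B=27] open={R1,R2,R4,R5,R6,R7,R8,R9}
Step 11: reserve R10 A 6 -> on_hand[A=58 B=33] avail[A=19 B=27] open={R1,R10,R2,R4,R5,R6,R7,R8,R9}
Step 12: reserve R11 A 1 -> on_hand[A=58 B=33] avail[A=18 B=27] open={R1,R10,R11,R2,R4,R5,R6,R7,R8,R9}
Step 13: cancel R9 -> on_hand[A=58 B=33] avail[A=23 B=27] open={R1,R10,R11,R2,R4,R5,R6,R7,R8}
Step 14: reserve R12 B 2 -> on_hand[A=58 B=33] avail[A=23 B=25] open={R1,R10,R11,R12,R2,R4,R5,R6,R7,R8}
Open reservations: ['R1', 'R10', 'R11', 'R12', 'R2', 'R4', 'R5', 'R6', 'R7', 'R8'] -> 10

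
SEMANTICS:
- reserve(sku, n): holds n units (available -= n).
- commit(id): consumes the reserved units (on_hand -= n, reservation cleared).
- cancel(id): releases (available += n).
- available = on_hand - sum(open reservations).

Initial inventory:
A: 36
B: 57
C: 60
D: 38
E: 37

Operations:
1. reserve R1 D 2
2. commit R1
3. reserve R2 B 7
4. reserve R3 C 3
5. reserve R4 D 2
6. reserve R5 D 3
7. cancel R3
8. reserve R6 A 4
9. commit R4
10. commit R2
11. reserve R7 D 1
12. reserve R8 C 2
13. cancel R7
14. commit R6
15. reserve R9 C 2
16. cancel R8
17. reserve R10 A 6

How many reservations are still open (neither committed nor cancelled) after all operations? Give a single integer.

Answer: 3

Derivation:
Step 1: reserve R1 D 2 -> on_hand[A=36 B=57 C=60 D=38 E=37] avail[A=36 B=57 C=60 D=36 E=37] open={R1}
Step 2: commit R1 -> on_hand[A=36 B=57 C=60 D=36 E=37] avail[A=36 B=57 C=60 D=36 E=37] open={}
Step 3: reserve R2 B 7 -> on_hand[A=36 B=57 C=60 D=36 E=37] avail[A=36 B=50 C=60 D=36 E=37] open={R2}
Step 4: reserve R3 C 3 -> on_hand[A=36 B=57 C=60 D=36 E=37] avail[A=36 B=50 C=57 D=36 E=37] open={R2,R3}
Step 5: reserve R4 D 2 -> on_hand[A=36 B=57 C=60 D=36 E=37] avail[A=36 B=50 C=57 D=34 E=37] open={R2,R3,R4}
Step 6: reserve R5 D 3 -> on_hand[A=36 B=57 C=60 D=36 E=37] avail[A=36 B=50 C=57 D=31 E=37] open={R2,R3,R4,R5}
Step 7: cancel R3 -> on_hand[A=36 B=57 C=60 D=36 E=37] avail[A=36 B=50 C=60 D=31 E=37] open={R2,R4,R5}
Step 8: reserve R6 A 4 -> on_hand[A=36 B=57 C=60 D=36 E=37] avail[A=32 B=50 C=60 D=31 E=37] open={R2,R4,R5,R6}
Step 9: commit R4 -> on_hand[A=36 B=57 C=60 D=34 E=37] avail[A=32 B=50 C=60 D=31 E=37] open={R2,R5,R6}
Step 10: commit R2 -> on_hand[A=36 B=50 C=60 D=34 E=37] avail[A=32 B=50 C=60 D=31 E=37] open={R5,R6}
Step 11: reserve R7 D 1 -> on_hand[A=36 B=50 C=60 D=34 E=37] avail[A=32 B=50 C=60 D=30 E=37] open={R5,R6,R7}
Step 12: reserve R8 C 2 -> on_hand[A=36 B=50 C=60 D=34 E=37] avail[A=32 B=50 C=58 D=30 E=37] open={R5,R6,R7,R8}
Step 13: cancel R7 -> on_hand[A=36 B=50 C=60 D=34 E=37] avail[A=32 B=50 C=58 D=31 E=37] open={R5,R6,R8}
Step 14: commit R6 -> on_hand[A=32 B=50 C=60 D=34 E=37] avail[A=32 B=50 C=58 D=31 E=37] open={R5,R8}
Step 15: reserve R9 C 2 -> on_hand[A=32 B=50 C=60 D=34 E=37] avail[A=32 B=50 C=56 D=31 E=37] open={R5,R8,R9}
Step 16: cancel R8 -> on_hand[A=32 B=50 C=60 D=34 E=37] avail[A=32 B=50 C=58 D=31 E=37] open={R5,R9}
Step 17: reserve R10 A 6 -> on_hand[A=32 B=50 C=60 D=34 E=37] avail[A=26 B=50 C=58 D=31 E=37] open={R10,R5,R9}
Open reservations: ['R10', 'R5', 'R9'] -> 3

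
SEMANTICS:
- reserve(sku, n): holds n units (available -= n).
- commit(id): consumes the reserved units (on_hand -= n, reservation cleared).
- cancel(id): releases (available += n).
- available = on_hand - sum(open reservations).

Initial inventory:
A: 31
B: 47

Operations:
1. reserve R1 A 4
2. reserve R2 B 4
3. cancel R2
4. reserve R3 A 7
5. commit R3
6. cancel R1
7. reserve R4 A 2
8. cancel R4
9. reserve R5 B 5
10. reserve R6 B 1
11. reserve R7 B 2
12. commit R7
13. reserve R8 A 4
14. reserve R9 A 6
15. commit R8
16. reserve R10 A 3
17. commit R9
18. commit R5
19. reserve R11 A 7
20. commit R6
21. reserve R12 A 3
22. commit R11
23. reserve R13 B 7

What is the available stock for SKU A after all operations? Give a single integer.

Answer: 1

Derivation:
Step 1: reserve R1 A 4 -> on_hand[A=31 B=47] avail[A=27 B=47] open={R1}
Step 2: reserve R2 B 4 -> on_hand[A=31 B=47] avail[A=27 B=43] open={R1,R2}
Step 3: cancel R2 -> on_hand[A=31 B=47] avail[A=27 B=47] open={R1}
Step 4: reserve R3 A 7 -> on_hand[A=31 B=47] avail[A=20 B=47] open={R1,R3}
Step 5: commit R3 -> on_hand[A=24 B=47] avail[A=20 B=47] open={R1}
Step 6: cancel R1 -> on_hand[A=24 B=47] avail[A=24 B=47] open={}
Step 7: reserve R4 A 2 -> on_hand[A=24 B=47] avail[A=22 B=47] open={R4}
Step 8: cancel R4 -> on_hand[A=24 B=47] avail[A=24 B=47] open={}
Step 9: reserve R5 B 5 -> on_hand[A=24 B=47] avail[A=24 B=42] open={R5}
Step 10: reserve R6 B 1 -> on_hand[A=24 B=47] avail[A=24 B=41] open={R5,R6}
Step 11: reserve R7 B 2 -> on_hand[A=24 B=47] avail[A=24 B=39] open={R5,R6,R7}
Step 12: commit R7 -> on_hand[A=24 B=45] avail[A=24 B=39] open={R5,R6}
Step 13: reserve R8 A 4 -> on_hand[A=24 B=45] avail[A=20 B=39] open={R5,R6,R8}
Step 14: reserve R9 A 6 -> on_hand[A=24 B=45] avail[A=14 B=39] open={R5,R6,R8,R9}
Step 15: commit R8 -> on_hand[A=20 B=45] avail[A=14 B=39] open={R5,R6,R9}
Step 16: reserve R10 A 3 -> on_hand[A=20 B=45] avail[A=11 B=39] open={R10,R5,R6,R9}
Step 17: commit R9 -> on_hand[A=14 B=45] avail[A=11 B=39] open={R10,R5,R6}
Step 18: commit R5 -> on_hand[A=14 B=40] avail[A=11 B=39] open={R10,R6}
Step 19: reserve R11 A 7 -> on_hand[A=14 B=40] avail[A=4 B=39] open={R10,R11,R6}
Step 20: commit R6 -> on_hand[A=14 B=39] avail[A=4 B=39] open={R10,R11}
Step 21: reserve R12 A 3 -> on_hand[A=14 B=39] avail[A=1 B=39] open={R10,R11,R12}
Step 22: commit R11 -> on_hand[A=7 B=39] avail[A=1 B=39] open={R10,R12}
Step 23: reserve R13 B 7 -> on_hand[A=7 B=39] avail[A=1 B=32] open={R10,R12,R13}
Final available[A] = 1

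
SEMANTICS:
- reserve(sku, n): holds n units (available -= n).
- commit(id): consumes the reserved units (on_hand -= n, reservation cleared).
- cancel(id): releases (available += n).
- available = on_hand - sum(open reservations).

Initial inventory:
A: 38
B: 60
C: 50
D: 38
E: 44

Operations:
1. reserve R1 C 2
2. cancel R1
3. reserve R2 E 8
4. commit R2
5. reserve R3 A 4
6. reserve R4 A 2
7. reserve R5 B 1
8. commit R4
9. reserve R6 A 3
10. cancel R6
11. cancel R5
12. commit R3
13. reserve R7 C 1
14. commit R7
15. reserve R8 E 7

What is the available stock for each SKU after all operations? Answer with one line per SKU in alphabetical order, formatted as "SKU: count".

Step 1: reserve R1 C 2 -> on_hand[A=38 B=60 C=50 D=38 E=44] avail[A=38 B=60 C=48 D=38 E=44] open={R1}
Step 2: cancel R1 -> on_hand[A=38 B=60 C=50 D=38 E=44] avail[A=38 B=60 C=50 D=38 E=44] open={}
Step 3: reserve R2 E 8 -> on_hand[A=38 B=60 C=50 D=38 E=44] avail[A=38 B=60 C=50 D=38 E=36] open={R2}
Step 4: commit R2 -> on_hand[A=38 B=60 C=50 D=38 E=36] avail[A=38 B=60 C=50 D=38 E=36] open={}
Step 5: reserve R3 A 4 -> on_hand[A=38 B=60 C=50 D=38 E=36] avail[A=34 B=60 C=50 D=38 E=36] open={R3}
Step 6: reserve R4 A 2 -> on_hand[A=38 B=60 C=50 D=38 E=36] avail[A=32 B=60 C=50 D=38 E=36] open={R3,R4}
Step 7: reserve R5 B 1 -> on_hand[A=38 B=60 C=50 D=38 E=36] avail[A=32 B=59 C=50 D=38 E=36] open={R3,R4,R5}
Step 8: commit R4 -> on_hand[A=36 B=60 C=50 D=38 E=36] avail[A=32 B=59 C=50 D=38 E=36] open={R3,R5}
Step 9: reserve R6 A 3 -> on_hand[A=36 B=60 C=50 D=38 E=36] avail[A=29 B=59 C=50 D=38 E=36] open={R3,R5,R6}
Step 10: cancel R6 -> on_hand[A=36 B=60 C=50 D=38 E=36] avail[A=32 B=59 C=50 D=38 E=36] open={R3,R5}
Step 11: cancel R5 -> on_hand[A=36 B=60 C=50 D=38 E=36] avail[A=32 B=60 C=50 D=38 E=36] open={R3}
Step 12: commit R3 -> on_hand[A=32 B=60 C=50 D=38 E=36] avail[A=32 B=60 C=50 D=38 E=36] open={}
Step 13: reserve R7 C 1 -> on_hand[A=32 B=60 C=50 D=38 E=36] avail[A=32 B=60 C=49 D=38 E=36] open={R7}
Step 14: commit R7 -> on_hand[A=32 B=60 C=49 D=38 E=36] avail[A=32 B=60 C=49 D=38 E=36] open={}
Step 15: reserve R8 E 7 -> on_hand[A=32 B=60 C=49 D=38 E=36] avail[A=32 B=60 C=49 D=38 E=29] open={R8}

Answer: A: 32
B: 60
C: 49
D: 38
E: 29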